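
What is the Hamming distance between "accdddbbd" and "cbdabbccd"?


Comparing "accdddbbd" and "cbdabbccd" position by position:
  Position 0: 'a' vs 'c' => differ
  Position 1: 'c' vs 'b' => differ
  Position 2: 'c' vs 'd' => differ
  Position 3: 'd' vs 'a' => differ
  Position 4: 'd' vs 'b' => differ
  Position 5: 'd' vs 'b' => differ
  Position 6: 'b' vs 'c' => differ
  Position 7: 'b' vs 'c' => differ
  Position 8: 'd' vs 'd' => same
Total differences (Hamming distance): 8

8


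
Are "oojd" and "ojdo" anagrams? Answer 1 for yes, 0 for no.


Strings: "oojd", "ojdo"
Sorted first:  djoo
Sorted second: djoo
Sorted forms match => anagrams

1


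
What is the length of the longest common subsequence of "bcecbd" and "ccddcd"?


LCS of "bcecbd" and "ccddcd"
DP table:
           c    c    d    d    c    d
      0    0    0    0    0    0    0
  b   0    0    0    0    0    0    0
  c   0    1    1    1    1    1    1
  e   0    1    1    1    1    1    1
  c   0    1    2    2    2    2    2
  b   0    1    2    2    2    2    2
  d   0    1    2    3    3    3    3
LCS length = dp[6][6] = 3

3


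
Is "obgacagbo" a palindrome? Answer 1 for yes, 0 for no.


Input: obgacagbo
Reversed: obgacagbo
  Compare pos 0 ('o') with pos 8 ('o'): match
  Compare pos 1 ('b') with pos 7 ('b'): match
  Compare pos 2 ('g') with pos 6 ('g'): match
  Compare pos 3 ('a') with pos 5 ('a'): match
Result: palindrome

1


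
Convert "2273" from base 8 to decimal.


Input: "2273" in base 8
Positional expansion:
  Digit '2' (value 2) x 8^3 = 1024
  Digit '2' (value 2) x 8^2 = 128
  Digit '7' (value 7) x 8^1 = 56
  Digit '3' (value 3) x 8^0 = 3
Sum = 1211

1211


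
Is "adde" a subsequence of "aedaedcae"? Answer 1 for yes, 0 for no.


Check if "adde" is a subsequence of "aedaedcae"
Greedy scan:
  Position 0 ('a'): matches sub[0] = 'a'
  Position 1 ('e'): no match needed
  Position 2 ('d'): matches sub[1] = 'd'
  Position 3 ('a'): no match needed
  Position 4 ('e'): no match needed
  Position 5 ('d'): matches sub[2] = 'd'
  Position 6 ('c'): no match needed
  Position 7 ('a'): no match needed
  Position 8 ('e'): matches sub[3] = 'e'
All 4 characters matched => is a subsequence

1


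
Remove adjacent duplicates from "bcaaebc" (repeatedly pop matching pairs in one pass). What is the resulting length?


Input: bcaaebc
Stack-based adjacent duplicate removal:
  Read 'b': push. Stack: b
  Read 'c': push. Stack: bc
  Read 'a': push. Stack: bca
  Read 'a': matches stack top 'a' => pop. Stack: bc
  Read 'e': push. Stack: bce
  Read 'b': push. Stack: bceb
  Read 'c': push. Stack: bcebc
Final stack: "bcebc" (length 5)

5


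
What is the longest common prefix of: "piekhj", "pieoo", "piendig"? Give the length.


Words: piekhj, pieoo, piendig
  Position 0: all 'p' => match
  Position 1: all 'i' => match
  Position 2: all 'e' => match
  Position 3: ('k', 'o', 'n') => mismatch, stop
LCP = "pie" (length 3)

3


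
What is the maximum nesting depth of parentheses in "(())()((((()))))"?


Input: "(())()((((()))))"
Tracking depth:
  Position 0 '(': depth becomes 1
  Position 1 '(': depth becomes 2
  Position 2 ')': depth becomes 1
  Position 3 ')': depth becomes 0
  Position 4 '(': depth becomes 1
  Position 5 ')': depth becomes 0
  Position 6 '(': depth becomes 1
  Position 7 '(': depth becomes 2
  Position 8 '(': depth becomes 3
  Position 9 '(': depth becomes 4
  Position 10 '(': depth becomes 5
  Position 11 ')': depth becomes 4
  Position 12 ')': depth becomes 3
  Position 13 ')': depth becomes 2
  Position 14 ')': depth becomes 1
  Position 15 ')': depth becomes 0
Maximum depth reached: 5

5


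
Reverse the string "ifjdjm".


Input: ifjdjm
Reading characters right to left:
  Position 5: 'm'
  Position 4: 'j'
  Position 3: 'd'
  Position 2: 'j'
  Position 1: 'f'
  Position 0: 'i'
Reversed: mjdjfi

mjdjfi


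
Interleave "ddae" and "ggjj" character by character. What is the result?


Interleaving "ddae" and "ggjj":
  Position 0: 'd' from first, 'g' from second => "dg"
  Position 1: 'd' from first, 'g' from second => "dg"
  Position 2: 'a' from first, 'j' from second => "aj"
  Position 3: 'e' from first, 'j' from second => "ej"
Result: dgdgajej

dgdgajej


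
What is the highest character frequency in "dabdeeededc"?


Input: dabdeeededc
Character counts:
  'a': 1
  'b': 1
  'c': 1
  'd': 4
  'e': 4
Maximum frequency: 4

4


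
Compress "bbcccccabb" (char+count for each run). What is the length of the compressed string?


Input: bbcccccabb
Runs:
  'b' x 2 => "b2"
  'c' x 5 => "c5"
  'a' x 1 => "a1"
  'b' x 2 => "b2"
Compressed: "b2c5a1b2"
Compressed length: 8

8


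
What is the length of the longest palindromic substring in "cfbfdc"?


Input: "cfbfdc"
Checking substrings for palindromes:
  [1:4] "fbf" (len 3) => palindrome
Longest palindromic substring: "fbf" with length 3

3


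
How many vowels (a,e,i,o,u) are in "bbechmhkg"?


Input: bbechmhkg
Checking each character:
  'b' at position 0: consonant
  'b' at position 1: consonant
  'e' at position 2: vowel (running total: 1)
  'c' at position 3: consonant
  'h' at position 4: consonant
  'm' at position 5: consonant
  'h' at position 6: consonant
  'k' at position 7: consonant
  'g' at position 8: consonant
Total vowels: 1

1


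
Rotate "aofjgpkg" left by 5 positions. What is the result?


Input: "aofjgpkg", rotate left by 5
First 5 characters: "aofjg"
Remaining characters: "pkg"
Concatenate remaining + first: "pkg" + "aofjg" = "pkgaofjg"

pkgaofjg


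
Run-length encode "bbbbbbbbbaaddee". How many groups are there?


Input: bbbbbbbbbaaddee
Scanning for consecutive runs:
  Group 1: 'b' x 9 (positions 0-8)
  Group 2: 'a' x 2 (positions 9-10)
  Group 3: 'd' x 2 (positions 11-12)
  Group 4: 'e' x 2 (positions 13-14)
Total groups: 4

4


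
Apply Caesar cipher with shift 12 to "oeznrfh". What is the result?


Caesar cipher: shift "oeznrfh" by 12
  'o' (pos 14) + 12 = pos 0 = 'a'
  'e' (pos 4) + 12 = pos 16 = 'q'
  'z' (pos 25) + 12 = pos 11 = 'l'
  'n' (pos 13) + 12 = pos 25 = 'z'
  'r' (pos 17) + 12 = pos 3 = 'd'
  'f' (pos 5) + 12 = pos 17 = 'r'
  'h' (pos 7) + 12 = pos 19 = 't'
Result: aqlzdrt

aqlzdrt


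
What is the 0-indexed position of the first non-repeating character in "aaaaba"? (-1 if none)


Input: aaaaba
Character frequencies:
  'a': 5
  'b': 1
Scanning left to right for freq == 1:
  Position 0 ('a'): freq=5, skip
  Position 1 ('a'): freq=5, skip
  Position 2 ('a'): freq=5, skip
  Position 3 ('a'): freq=5, skip
  Position 4 ('b'): unique! => answer = 4

4


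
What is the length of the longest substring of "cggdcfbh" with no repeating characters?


Input: "cggdcfbh"
Sliding window (track last position of each char):
  Position 0 ('c'): window [0,0] length 1 -- new best
  Position 1 ('g'): window [0,1] length 2 -- new best
  Position 2 ('g'): repeat (last at 1), move window start to 2
  Position 2 ('g'): window [2,2] length 1
  Position 3 ('d'): window [2,3] length 2
  Position 4 ('c'): window [2,4] length 3 -- new best
  Position 5 ('f'): window [2,5] length 4 -- new best
  Position 6 ('b'): window [2,6] length 5 -- new best
  Position 7 ('h'): window [2,7] length 6 -- new best
Longest substring with no repeats: "gdcfbh" with length 6

6


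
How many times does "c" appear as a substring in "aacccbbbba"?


Searching for "c" in "aacccbbbba"
Scanning each position:
  Position 0: "a" => no
  Position 1: "a" => no
  Position 2: "c" => MATCH
  Position 3: "c" => MATCH
  Position 4: "c" => MATCH
  Position 5: "b" => no
  Position 6: "b" => no
  Position 7: "b" => no
  Position 8: "b" => no
  Position 9: "a" => no
Total occurrences: 3

3


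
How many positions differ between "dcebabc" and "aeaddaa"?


Comparing "dcebabc" and "aeaddaa" position by position:
  Position 0: 'd' vs 'a' => DIFFER
  Position 1: 'c' vs 'e' => DIFFER
  Position 2: 'e' vs 'a' => DIFFER
  Position 3: 'b' vs 'd' => DIFFER
  Position 4: 'a' vs 'd' => DIFFER
  Position 5: 'b' vs 'a' => DIFFER
  Position 6: 'c' vs 'a' => DIFFER
Positions that differ: 7

7


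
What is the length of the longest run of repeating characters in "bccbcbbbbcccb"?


Input: "bccbcbbbbcccb"
Scanning for longest run:
  Position 1 ('c'): new char, reset run to 1
  Position 2 ('c'): continues run of 'c', length=2
  Position 3 ('b'): new char, reset run to 1
  Position 4 ('c'): new char, reset run to 1
  Position 5 ('b'): new char, reset run to 1
  Position 6 ('b'): continues run of 'b', length=2
  Position 7 ('b'): continues run of 'b', length=3
  Position 8 ('b'): continues run of 'b', length=4
  Position 9 ('c'): new char, reset run to 1
  Position 10 ('c'): continues run of 'c', length=2
  Position 11 ('c'): continues run of 'c', length=3
  Position 12 ('b'): new char, reset run to 1
Longest run: 'b' with length 4

4


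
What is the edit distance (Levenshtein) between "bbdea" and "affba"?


Computing edit distance: "bbdea" -> "affba"
DP table:
           a    f    f    b    a
      0    1    2    3    4    5
  b   1    1    2    3    3    4
  b   2    2    2    3    3    4
  d   3    3    3    3    4    4
  e   4    4    4    4    4    5
  a   5    4    5    5    5    4
Edit distance = dp[5][5] = 4

4


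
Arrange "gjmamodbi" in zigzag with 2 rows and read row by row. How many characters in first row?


Zigzag "gjmamodbi" into 2 rows:
Placing characters:
  'g' => row 0
  'j' => row 1
  'm' => row 0
  'a' => row 1
  'm' => row 0
  'o' => row 1
  'd' => row 0
  'b' => row 1
  'i' => row 0
Rows:
  Row 0: "gmmdi"
  Row 1: "jaob"
First row length: 5

5


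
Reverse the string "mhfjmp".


Input: mhfjmp
Reading characters right to left:
  Position 5: 'p'
  Position 4: 'm'
  Position 3: 'j'
  Position 2: 'f'
  Position 1: 'h'
  Position 0: 'm'
Reversed: pmjfhm

pmjfhm


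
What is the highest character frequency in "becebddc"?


Input: becebddc
Character counts:
  'b': 2
  'c': 2
  'd': 2
  'e': 2
Maximum frequency: 2

2


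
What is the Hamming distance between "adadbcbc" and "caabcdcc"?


Comparing "adadbcbc" and "caabcdcc" position by position:
  Position 0: 'a' vs 'c' => differ
  Position 1: 'd' vs 'a' => differ
  Position 2: 'a' vs 'a' => same
  Position 3: 'd' vs 'b' => differ
  Position 4: 'b' vs 'c' => differ
  Position 5: 'c' vs 'd' => differ
  Position 6: 'b' vs 'c' => differ
  Position 7: 'c' vs 'c' => same
Total differences (Hamming distance): 6

6


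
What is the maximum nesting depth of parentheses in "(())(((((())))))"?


Input: "(())(((((())))))"
Tracking depth:
  Position 0 '(': depth becomes 1
  Position 1 '(': depth becomes 2
  Position 2 ')': depth becomes 1
  Position 3 ')': depth becomes 0
  Position 4 '(': depth becomes 1
  Position 5 '(': depth becomes 2
  Position 6 '(': depth becomes 3
  Position 7 '(': depth becomes 4
  Position 8 '(': depth becomes 5
  Position 9 '(': depth becomes 6
  Position 10 ')': depth becomes 5
  Position 11 ')': depth becomes 4
  Position 12 ')': depth becomes 3
  Position 13 ')': depth becomes 2
  Position 14 ')': depth becomes 1
  Position 15 ')': depth becomes 0
Maximum depth reached: 6

6


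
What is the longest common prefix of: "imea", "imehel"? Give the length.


Words: imea, imehel
  Position 0: all 'i' => match
  Position 1: all 'm' => match
  Position 2: all 'e' => match
  Position 3: ('a', 'h') => mismatch, stop
LCP = "ime" (length 3)

3


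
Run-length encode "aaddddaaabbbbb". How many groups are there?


Input: aaddddaaabbbbb
Scanning for consecutive runs:
  Group 1: 'a' x 2 (positions 0-1)
  Group 2: 'd' x 4 (positions 2-5)
  Group 3: 'a' x 3 (positions 6-8)
  Group 4: 'b' x 5 (positions 9-13)
Total groups: 4

4


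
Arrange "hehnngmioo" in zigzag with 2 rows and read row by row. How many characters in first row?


Zigzag "hehnngmioo" into 2 rows:
Placing characters:
  'h' => row 0
  'e' => row 1
  'h' => row 0
  'n' => row 1
  'n' => row 0
  'g' => row 1
  'm' => row 0
  'i' => row 1
  'o' => row 0
  'o' => row 1
Rows:
  Row 0: "hhnmo"
  Row 1: "engio"
First row length: 5

5


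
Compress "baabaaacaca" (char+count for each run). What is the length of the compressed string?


Input: baabaaacaca
Runs:
  'b' x 1 => "b1"
  'a' x 2 => "a2"
  'b' x 1 => "b1"
  'a' x 3 => "a3"
  'c' x 1 => "c1"
  'a' x 1 => "a1"
  'c' x 1 => "c1"
  'a' x 1 => "a1"
Compressed: "b1a2b1a3c1a1c1a1"
Compressed length: 16

16


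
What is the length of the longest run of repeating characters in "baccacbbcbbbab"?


Input: "baccacbbcbbbab"
Scanning for longest run:
  Position 1 ('a'): new char, reset run to 1
  Position 2 ('c'): new char, reset run to 1
  Position 3 ('c'): continues run of 'c', length=2
  Position 4 ('a'): new char, reset run to 1
  Position 5 ('c'): new char, reset run to 1
  Position 6 ('b'): new char, reset run to 1
  Position 7 ('b'): continues run of 'b', length=2
  Position 8 ('c'): new char, reset run to 1
  Position 9 ('b'): new char, reset run to 1
  Position 10 ('b'): continues run of 'b', length=2
  Position 11 ('b'): continues run of 'b', length=3
  Position 12 ('a'): new char, reset run to 1
  Position 13 ('b'): new char, reset run to 1
Longest run: 'b' with length 3

3


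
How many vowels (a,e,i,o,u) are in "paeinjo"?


Input: paeinjo
Checking each character:
  'p' at position 0: consonant
  'a' at position 1: vowel (running total: 1)
  'e' at position 2: vowel (running total: 2)
  'i' at position 3: vowel (running total: 3)
  'n' at position 4: consonant
  'j' at position 5: consonant
  'o' at position 6: vowel (running total: 4)
Total vowels: 4

4


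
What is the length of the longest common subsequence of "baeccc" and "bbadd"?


LCS of "baeccc" and "bbadd"
DP table:
           b    b    a    d    d
      0    0    0    0    0    0
  b   0    1    1    1    1    1
  a   0    1    1    2    2    2
  e   0    1    1    2    2    2
  c   0    1    1    2    2    2
  c   0    1    1    2    2    2
  c   0    1    1    2    2    2
LCS length = dp[6][5] = 2

2


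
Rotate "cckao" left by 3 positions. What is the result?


Input: "cckao", rotate left by 3
First 3 characters: "cck"
Remaining characters: "ao"
Concatenate remaining + first: "ao" + "cck" = "aocck"

aocck


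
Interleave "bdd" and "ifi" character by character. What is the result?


Interleaving "bdd" and "ifi":
  Position 0: 'b' from first, 'i' from second => "bi"
  Position 1: 'd' from first, 'f' from second => "df"
  Position 2: 'd' from first, 'i' from second => "di"
Result: bidfdi

bidfdi


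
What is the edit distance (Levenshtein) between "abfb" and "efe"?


Computing edit distance: "abfb" -> "efe"
DP table:
           e    f    e
      0    1    2    3
  a   1    1    2    3
  b   2    2    2    3
  f   3    3    2    3
  b   4    4    3    3
Edit distance = dp[4][3] = 3

3


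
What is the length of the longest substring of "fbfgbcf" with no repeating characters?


Input: "fbfgbcf"
Sliding window (track last position of each char):
  Position 0 ('f'): window [0,0] length 1 -- new best
  Position 1 ('b'): window [0,1] length 2 -- new best
  Position 2 ('f'): repeat (last at 0), move window start to 1
  Position 2 ('f'): window [1,2] length 2
  Position 3 ('g'): window [1,3] length 3 -- new best
  Position 4 ('b'): repeat (last at 1), move window start to 2
  Position 4 ('b'): window [2,4] length 3
  Position 5 ('c'): window [2,5] length 4 -- new best
  Position 6 ('f'): repeat (last at 2), move window start to 3
  Position 6 ('f'): window [3,6] length 4
Longest substring with no repeats: "fgbc" with length 4

4


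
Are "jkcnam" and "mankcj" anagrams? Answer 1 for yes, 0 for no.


Strings: "jkcnam", "mankcj"
Sorted first:  acjkmn
Sorted second: acjkmn
Sorted forms match => anagrams

1


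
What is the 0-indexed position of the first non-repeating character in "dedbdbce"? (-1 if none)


Input: dedbdbce
Character frequencies:
  'b': 2
  'c': 1
  'd': 3
  'e': 2
Scanning left to right for freq == 1:
  Position 0 ('d'): freq=3, skip
  Position 1 ('e'): freq=2, skip
  Position 2 ('d'): freq=3, skip
  Position 3 ('b'): freq=2, skip
  Position 4 ('d'): freq=3, skip
  Position 5 ('b'): freq=2, skip
  Position 6 ('c'): unique! => answer = 6

6


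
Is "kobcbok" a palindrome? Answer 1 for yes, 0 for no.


Input: kobcbok
Reversed: kobcbok
  Compare pos 0 ('k') with pos 6 ('k'): match
  Compare pos 1 ('o') with pos 5 ('o'): match
  Compare pos 2 ('b') with pos 4 ('b'): match
Result: palindrome

1


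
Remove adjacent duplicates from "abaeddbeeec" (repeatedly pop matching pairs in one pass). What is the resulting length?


Input: abaeddbeeec
Stack-based adjacent duplicate removal:
  Read 'a': push. Stack: a
  Read 'b': push. Stack: ab
  Read 'a': push. Stack: aba
  Read 'e': push. Stack: abae
  Read 'd': push. Stack: abaed
  Read 'd': matches stack top 'd' => pop. Stack: abae
  Read 'b': push. Stack: abaeb
  Read 'e': push. Stack: abaebe
  Read 'e': matches stack top 'e' => pop. Stack: abaeb
  Read 'e': push. Stack: abaebe
  Read 'c': push. Stack: abaebec
Final stack: "abaebec" (length 7)

7


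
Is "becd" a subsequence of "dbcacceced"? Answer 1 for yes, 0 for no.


Check if "becd" is a subsequence of "dbcacceced"
Greedy scan:
  Position 0 ('d'): no match needed
  Position 1 ('b'): matches sub[0] = 'b'
  Position 2 ('c'): no match needed
  Position 3 ('a'): no match needed
  Position 4 ('c'): no match needed
  Position 5 ('c'): no match needed
  Position 6 ('e'): matches sub[1] = 'e'
  Position 7 ('c'): matches sub[2] = 'c'
  Position 8 ('e'): no match needed
  Position 9 ('d'): matches sub[3] = 'd'
All 4 characters matched => is a subsequence

1


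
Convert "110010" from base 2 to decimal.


Input: "110010" in base 2
Positional expansion:
  Digit '1' (value 1) x 2^5 = 32
  Digit '1' (value 1) x 2^4 = 16
  Digit '0' (value 0) x 2^3 = 0
  Digit '0' (value 0) x 2^2 = 0
  Digit '1' (value 1) x 2^1 = 2
  Digit '0' (value 0) x 2^0 = 0
Sum = 50

50


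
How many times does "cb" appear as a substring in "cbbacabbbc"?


Searching for "cb" in "cbbacabbbc"
Scanning each position:
  Position 0: "cb" => MATCH
  Position 1: "bb" => no
  Position 2: "ba" => no
  Position 3: "ac" => no
  Position 4: "ca" => no
  Position 5: "ab" => no
  Position 6: "bb" => no
  Position 7: "bb" => no
  Position 8: "bc" => no
Total occurrences: 1

1


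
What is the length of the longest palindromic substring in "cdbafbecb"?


Input: "cdbafbecb"
Checking substrings for palindromes:
  No multi-char palindromic substrings found
Longest palindromic substring: "c" with length 1

1


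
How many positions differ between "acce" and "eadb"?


Comparing "acce" and "eadb" position by position:
  Position 0: 'a' vs 'e' => DIFFER
  Position 1: 'c' vs 'a' => DIFFER
  Position 2: 'c' vs 'd' => DIFFER
  Position 3: 'e' vs 'b' => DIFFER
Positions that differ: 4

4


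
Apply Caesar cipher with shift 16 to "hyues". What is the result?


Caesar cipher: shift "hyues" by 16
  'h' (pos 7) + 16 = pos 23 = 'x'
  'y' (pos 24) + 16 = pos 14 = 'o'
  'u' (pos 20) + 16 = pos 10 = 'k'
  'e' (pos 4) + 16 = pos 20 = 'u'
  's' (pos 18) + 16 = pos 8 = 'i'
Result: xokui

xokui


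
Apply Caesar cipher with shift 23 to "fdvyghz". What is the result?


Caesar cipher: shift "fdvyghz" by 23
  'f' (pos 5) + 23 = pos 2 = 'c'
  'd' (pos 3) + 23 = pos 0 = 'a'
  'v' (pos 21) + 23 = pos 18 = 's'
  'y' (pos 24) + 23 = pos 21 = 'v'
  'g' (pos 6) + 23 = pos 3 = 'd'
  'h' (pos 7) + 23 = pos 4 = 'e'
  'z' (pos 25) + 23 = pos 22 = 'w'
Result: casvdew

casvdew


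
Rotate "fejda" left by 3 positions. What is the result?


Input: "fejda", rotate left by 3
First 3 characters: "fej"
Remaining characters: "da"
Concatenate remaining + first: "da" + "fej" = "dafej"

dafej


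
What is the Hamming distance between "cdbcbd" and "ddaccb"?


Comparing "cdbcbd" and "ddaccb" position by position:
  Position 0: 'c' vs 'd' => differ
  Position 1: 'd' vs 'd' => same
  Position 2: 'b' vs 'a' => differ
  Position 3: 'c' vs 'c' => same
  Position 4: 'b' vs 'c' => differ
  Position 5: 'd' vs 'b' => differ
Total differences (Hamming distance): 4

4


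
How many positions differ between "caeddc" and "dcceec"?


Comparing "caeddc" and "dcceec" position by position:
  Position 0: 'c' vs 'd' => DIFFER
  Position 1: 'a' vs 'c' => DIFFER
  Position 2: 'e' vs 'c' => DIFFER
  Position 3: 'd' vs 'e' => DIFFER
  Position 4: 'd' vs 'e' => DIFFER
  Position 5: 'c' vs 'c' => same
Positions that differ: 5

5


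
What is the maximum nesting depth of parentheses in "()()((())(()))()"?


Input: "()()((())(()))()"
Tracking depth:
  Position 0 '(': depth becomes 1
  Position 1 ')': depth becomes 0
  Position 2 '(': depth becomes 1
  Position 3 ')': depth becomes 0
  Position 4 '(': depth becomes 1
  Position 5 '(': depth becomes 2
  Position 6 '(': depth becomes 3
  Position 7 ')': depth becomes 2
  Position 8 ')': depth becomes 1
  Position 9 '(': depth becomes 2
  Position 10 '(': depth becomes 3
  Position 11 ')': depth becomes 2
  Position 12 ')': depth becomes 1
  Position 13 ')': depth becomes 0
  Position 14 '(': depth becomes 1
  Position 15 ')': depth becomes 0
Maximum depth reached: 3

3


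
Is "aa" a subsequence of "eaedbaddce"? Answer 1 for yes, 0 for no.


Check if "aa" is a subsequence of "eaedbaddce"
Greedy scan:
  Position 0 ('e'): no match needed
  Position 1 ('a'): matches sub[0] = 'a'
  Position 2 ('e'): no match needed
  Position 3 ('d'): no match needed
  Position 4 ('b'): no match needed
  Position 5 ('a'): matches sub[1] = 'a'
  Position 6 ('d'): no match needed
  Position 7 ('d'): no match needed
  Position 8 ('c'): no match needed
  Position 9 ('e'): no match needed
All 2 characters matched => is a subsequence

1


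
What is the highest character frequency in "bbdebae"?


Input: bbdebae
Character counts:
  'a': 1
  'b': 3
  'd': 1
  'e': 2
Maximum frequency: 3

3


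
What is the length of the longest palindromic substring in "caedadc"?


Input: "caedadc"
Checking substrings for palindromes:
  [3:6] "dad" (len 3) => palindrome
Longest palindromic substring: "dad" with length 3

3


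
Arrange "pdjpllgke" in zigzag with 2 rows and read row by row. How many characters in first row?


Zigzag "pdjpllgke" into 2 rows:
Placing characters:
  'p' => row 0
  'd' => row 1
  'j' => row 0
  'p' => row 1
  'l' => row 0
  'l' => row 1
  'g' => row 0
  'k' => row 1
  'e' => row 0
Rows:
  Row 0: "pjlge"
  Row 1: "dplk"
First row length: 5

5


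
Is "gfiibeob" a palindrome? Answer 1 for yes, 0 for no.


Input: gfiibeob
Reversed: boebiifg
  Compare pos 0 ('g') with pos 7 ('b'): MISMATCH
  Compare pos 1 ('f') with pos 6 ('o'): MISMATCH
  Compare pos 2 ('i') with pos 5 ('e'): MISMATCH
  Compare pos 3 ('i') with pos 4 ('b'): MISMATCH
Result: not a palindrome

0


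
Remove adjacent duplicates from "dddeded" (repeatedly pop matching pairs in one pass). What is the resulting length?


Input: dddeded
Stack-based adjacent duplicate removal:
  Read 'd': push. Stack: d
  Read 'd': matches stack top 'd' => pop. Stack: (empty)
  Read 'd': push. Stack: d
  Read 'e': push. Stack: de
  Read 'd': push. Stack: ded
  Read 'e': push. Stack: dede
  Read 'd': push. Stack: deded
Final stack: "deded" (length 5)

5


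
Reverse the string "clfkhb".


Input: clfkhb
Reading characters right to left:
  Position 5: 'b'
  Position 4: 'h'
  Position 3: 'k'
  Position 2: 'f'
  Position 1: 'l'
  Position 0: 'c'
Reversed: bhkflc

bhkflc


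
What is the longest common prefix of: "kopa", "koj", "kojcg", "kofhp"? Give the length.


Words: kopa, koj, kojcg, kofhp
  Position 0: all 'k' => match
  Position 1: all 'o' => match
  Position 2: ('p', 'j', 'j', 'f') => mismatch, stop
LCP = "ko" (length 2)

2


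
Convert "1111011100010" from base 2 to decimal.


Input: "1111011100010" in base 2
Positional expansion:
  Digit '1' (value 1) x 2^12 = 4096
  Digit '1' (value 1) x 2^11 = 2048
  Digit '1' (value 1) x 2^10 = 1024
  Digit '1' (value 1) x 2^9 = 512
  Digit '0' (value 0) x 2^8 = 0
  Digit '1' (value 1) x 2^7 = 128
  Digit '1' (value 1) x 2^6 = 64
  Digit '1' (value 1) x 2^5 = 32
  Digit '0' (value 0) x 2^4 = 0
  Digit '0' (value 0) x 2^3 = 0
  Digit '0' (value 0) x 2^2 = 0
  Digit '1' (value 1) x 2^1 = 2
  Digit '0' (value 0) x 2^0 = 0
Sum = 7906

7906


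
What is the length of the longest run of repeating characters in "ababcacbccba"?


Input: "ababcacbccba"
Scanning for longest run:
  Position 1 ('b'): new char, reset run to 1
  Position 2 ('a'): new char, reset run to 1
  Position 3 ('b'): new char, reset run to 1
  Position 4 ('c'): new char, reset run to 1
  Position 5 ('a'): new char, reset run to 1
  Position 6 ('c'): new char, reset run to 1
  Position 7 ('b'): new char, reset run to 1
  Position 8 ('c'): new char, reset run to 1
  Position 9 ('c'): continues run of 'c', length=2
  Position 10 ('b'): new char, reset run to 1
  Position 11 ('a'): new char, reset run to 1
Longest run: 'c' with length 2

2


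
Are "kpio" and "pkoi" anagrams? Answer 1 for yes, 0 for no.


Strings: "kpio", "pkoi"
Sorted first:  ikop
Sorted second: ikop
Sorted forms match => anagrams

1


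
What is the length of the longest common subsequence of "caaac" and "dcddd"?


LCS of "caaac" and "dcddd"
DP table:
           d    c    d    d    d
      0    0    0    0    0    0
  c   0    0    1    1    1    1
  a   0    0    1    1    1    1
  a   0    0    1    1    1    1
  a   0    0    1    1    1    1
  c   0    0    1    1    1    1
LCS length = dp[5][5] = 1

1


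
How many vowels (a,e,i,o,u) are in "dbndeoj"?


Input: dbndeoj
Checking each character:
  'd' at position 0: consonant
  'b' at position 1: consonant
  'n' at position 2: consonant
  'd' at position 3: consonant
  'e' at position 4: vowel (running total: 1)
  'o' at position 5: vowel (running total: 2)
  'j' at position 6: consonant
Total vowels: 2

2


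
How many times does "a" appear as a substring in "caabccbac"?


Searching for "a" in "caabccbac"
Scanning each position:
  Position 0: "c" => no
  Position 1: "a" => MATCH
  Position 2: "a" => MATCH
  Position 3: "b" => no
  Position 4: "c" => no
  Position 5: "c" => no
  Position 6: "b" => no
  Position 7: "a" => MATCH
  Position 8: "c" => no
Total occurrences: 3

3


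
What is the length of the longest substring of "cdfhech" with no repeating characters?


Input: "cdfhech"
Sliding window (track last position of each char):
  Position 0 ('c'): window [0,0] length 1 -- new best
  Position 1 ('d'): window [0,1] length 2 -- new best
  Position 2 ('f'): window [0,2] length 3 -- new best
  Position 3 ('h'): window [0,3] length 4 -- new best
  Position 4 ('e'): window [0,4] length 5 -- new best
  Position 5 ('c'): repeat (last at 0), move window start to 1
  Position 5 ('c'): window [1,5] length 5
  Position 6 ('h'): repeat (last at 3), move window start to 4
  Position 6 ('h'): window [4,6] length 3
Longest substring with no repeats: "cdfhe" with length 5

5


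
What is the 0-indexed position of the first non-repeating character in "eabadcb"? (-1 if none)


Input: eabadcb
Character frequencies:
  'a': 2
  'b': 2
  'c': 1
  'd': 1
  'e': 1
Scanning left to right for freq == 1:
  Position 0 ('e'): unique! => answer = 0

0


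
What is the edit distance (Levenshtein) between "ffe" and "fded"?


Computing edit distance: "ffe" -> "fded"
DP table:
           f    d    e    d
      0    1    2    3    4
  f   1    0    1    2    3
  f   2    1    1    2    3
  e   3    2    2    1    2
Edit distance = dp[3][4] = 2

2


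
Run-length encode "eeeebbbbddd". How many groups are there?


Input: eeeebbbbddd
Scanning for consecutive runs:
  Group 1: 'e' x 4 (positions 0-3)
  Group 2: 'b' x 4 (positions 4-7)
  Group 3: 'd' x 3 (positions 8-10)
Total groups: 3

3


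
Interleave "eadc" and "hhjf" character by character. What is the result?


Interleaving "eadc" and "hhjf":
  Position 0: 'e' from first, 'h' from second => "eh"
  Position 1: 'a' from first, 'h' from second => "ah"
  Position 2: 'd' from first, 'j' from second => "dj"
  Position 3: 'c' from first, 'f' from second => "cf"
Result: ehahdjcf

ehahdjcf


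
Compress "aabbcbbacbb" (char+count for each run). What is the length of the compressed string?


Input: aabbcbbacbb
Runs:
  'a' x 2 => "a2"
  'b' x 2 => "b2"
  'c' x 1 => "c1"
  'b' x 2 => "b2"
  'a' x 1 => "a1"
  'c' x 1 => "c1"
  'b' x 2 => "b2"
Compressed: "a2b2c1b2a1c1b2"
Compressed length: 14

14


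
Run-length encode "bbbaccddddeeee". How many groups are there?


Input: bbbaccddddeeee
Scanning for consecutive runs:
  Group 1: 'b' x 3 (positions 0-2)
  Group 2: 'a' x 1 (positions 3-3)
  Group 3: 'c' x 2 (positions 4-5)
  Group 4: 'd' x 4 (positions 6-9)
  Group 5: 'e' x 4 (positions 10-13)
Total groups: 5

5


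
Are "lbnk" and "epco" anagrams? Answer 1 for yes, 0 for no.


Strings: "lbnk", "epco"
Sorted first:  bkln
Sorted second: ceop
Differ at position 0: 'b' vs 'c' => not anagrams

0


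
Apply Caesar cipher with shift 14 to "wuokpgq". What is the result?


Caesar cipher: shift "wuokpgq" by 14
  'w' (pos 22) + 14 = pos 10 = 'k'
  'u' (pos 20) + 14 = pos 8 = 'i'
  'o' (pos 14) + 14 = pos 2 = 'c'
  'k' (pos 10) + 14 = pos 24 = 'y'
  'p' (pos 15) + 14 = pos 3 = 'd'
  'g' (pos 6) + 14 = pos 20 = 'u'
  'q' (pos 16) + 14 = pos 4 = 'e'
Result: kicydue

kicydue


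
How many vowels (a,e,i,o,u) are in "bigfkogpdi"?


Input: bigfkogpdi
Checking each character:
  'b' at position 0: consonant
  'i' at position 1: vowel (running total: 1)
  'g' at position 2: consonant
  'f' at position 3: consonant
  'k' at position 4: consonant
  'o' at position 5: vowel (running total: 2)
  'g' at position 6: consonant
  'p' at position 7: consonant
  'd' at position 8: consonant
  'i' at position 9: vowel (running total: 3)
Total vowels: 3

3


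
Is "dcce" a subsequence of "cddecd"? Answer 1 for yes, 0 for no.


Check if "dcce" is a subsequence of "cddecd"
Greedy scan:
  Position 0 ('c'): no match needed
  Position 1 ('d'): matches sub[0] = 'd'
  Position 2 ('d'): no match needed
  Position 3 ('e'): no match needed
  Position 4 ('c'): matches sub[1] = 'c'
  Position 5 ('d'): no match needed
Only matched 2/4 characters => not a subsequence

0


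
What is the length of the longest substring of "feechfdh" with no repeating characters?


Input: "feechfdh"
Sliding window (track last position of each char):
  Position 0 ('f'): window [0,0] length 1 -- new best
  Position 1 ('e'): window [0,1] length 2 -- new best
  Position 2 ('e'): repeat (last at 1), move window start to 2
  Position 2 ('e'): window [2,2] length 1
  Position 3 ('c'): window [2,3] length 2
  Position 4 ('h'): window [2,4] length 3 -- new best
  Position 5 ('f'): window [2,5] length 4 -- new best
  Position 6 ('d'): window [2,6] length 5 -- new best
  Position 7 ('h'): repeat (last at 4), move window start to 5
  Position 7 ('h'): window [5,7] length 3
Longest substring with no repeats: "echfd" with length 5

5


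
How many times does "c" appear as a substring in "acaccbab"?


Searching for "c" in "acaccbab"
Scanning each position:
  Position 0: "a" => no
  Position 1: "c" => MATCH
  Position 2: "a" => no
  Position 3: "c" => MATCH
  Position 4: "c" => MATCH
  Position 5: "b" => no
  Position 6: "a" => no
  Position 7: "b" => no
Total occurrences: 3

3


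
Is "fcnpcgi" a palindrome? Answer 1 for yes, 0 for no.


Input: fcnpcgi
Reversed: igcpncf
  Compare pos 0 ('f') with pos 6 ('i'): MISMATCH
  Compare pos 1 ('c') with pos 5 ('g'): MISMATCH
  Compare pos 2 ('n') with pos 4 ('c'): MISMATCH
Result: not a palindrome

0


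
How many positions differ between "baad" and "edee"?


Comparing "baad" and "edee" position by position:
  Position 0: 'b' vs 'e' => DIFFER
  Position 1: 'a' vs 'd' => DIFFER
  Position 2: 'a' vs 'e' => DIFFER
  Position 3: 'd' vs 'e' => DIFFER
Positions that differ: 4

4


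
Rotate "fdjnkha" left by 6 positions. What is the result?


Input: "fdjnkha", rotate left by 6
First 6 characters: "fdjnkh"
Remaining characters: "a"
Concatenate remaining + first: "a" + "fdjnkh" = "afdjnkh"

afdjnkh


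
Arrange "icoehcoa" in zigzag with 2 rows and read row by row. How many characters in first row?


Zigzag "icoehcoa" into 2 rows:
Placing characters:
  'i' => row 0
  'c' => row 1
  'o' => row 0
  'e' => row 1
  'h' => row 0
  'c' => row 1
  'o' => row 0
  'a' => row 1
Rows:
  Row 0: "ioho"
  Row 1: "ceca"
First row length: 4

4


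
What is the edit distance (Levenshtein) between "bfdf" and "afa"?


Computing edit distance: "bfdf" -> "afa"
DP table:
           a    f    a
      0    1    2    3
  b   1    1    2    3
  f   2    2    1    2
  d   3    3    2    2
  f   4    4    3    3
Edit distance = dp[4][3] = 3

3


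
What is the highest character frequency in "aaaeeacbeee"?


Input: aaaeeacbeee
Character counts:
  'a': 4
  'b': 1
  'c': 1
  'e': 5
Maximum frequency: 5

5


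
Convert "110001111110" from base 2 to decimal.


Input: "110001111110" in base 2
Positional expansion:
  Digit '1' (value 1) x 2^11 = 2048
  Digit '1' (value 1) x 2^10 = 1024
  Digit '0' (value 0) x 2^9 = 0
  Digit '0' (value 0) x 2^8 = 0
  Digit '0' (value 0) x 2^7 = 0
  Digit '1' (value 1) x 2^6 = 64
  Digit '1' (value 1) x 2^5 = 32
  Digit '1' (value 1) x 2^4 = 16
  Digit '1' (value 1) x 2^3 = 8
  Digit '1' (value 1) x 2^2 = 4
  Digit '1' (value 1) x 2^1 = 2
  Digit '0' (value 0) x 2^0 = 0
Sum = 3198

3198


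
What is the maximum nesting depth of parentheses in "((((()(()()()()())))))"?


Input: "((((()(()()()()())))))"
Tracking depth:
  Position 0 '(': depth becomes 1
  Position 1 '(': depth becomes 2
  Position 2 '(': depth becomes 3
  Position 3 '(': depth becomes 4
  Position 4 '(': depth becomes 5
  Position 5 ')': depth becomes 4
  Position 6 '(': depth becomes 5
  Position 7 '(': depth becomes 6
  Position 8 ')': depth becomes 5
  Position 9 '(': depth becomes 6
  Position 10 ')': depth becomes 5
  Position 11 '(': depth becomes 6
  Position 12 ')': depth becomes 5
  Position 13 '(': depth becomes 6
  Position 14 ')': depth becomes 5
  Position 15 '(': depth becomes 6
  Position 16 ')': depth becomes 5
  Position 17 ')': depth becomes 4
  Position 18 ')': depth becomes 3
  Position 19 ')': depth becomes 2
  Position 20 ')': depth becomes 1
  Position 21 ')': depth becomes 0
Maximum depth reached: 6

6


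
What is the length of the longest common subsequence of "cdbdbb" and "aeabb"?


LCS of "cdbdbb" and "aeabb"
DP table:
           a    e    a    b    b
      0    0    0    0    0    0
  c   0    0    0    0    0    0
  d   0    0    0    0    0    0
  b   0    0    0    0    1    1
  d   0    0    0    0    1    1
  b   0    0    0    0    1    2
  b   0    0    0    0    1    2
LCS length = dp[6][5] = 2

2


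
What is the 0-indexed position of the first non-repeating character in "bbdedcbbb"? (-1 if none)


Input: bbdedcbbb
Character frequencies:
  'b': 5
  'c': 1
  'd': 2
  'e': 1
Scanning left to right for freq == 1:
  Position 0 ('b'): freq=5, skip
  Position 1 ('b'): freq=5, skip
  Position 2 ('d'): freq=2, skip
  Position 3 ('e'): unique! => answer = 3

3


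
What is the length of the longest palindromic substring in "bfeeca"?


Input: "bfeeca"
Checking substrings for palindromes:
  [2:4] "ee" (len 2) => palindrome
Longest palindromic substring: "ee" with length 2

2


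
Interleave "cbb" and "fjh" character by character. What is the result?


Interleaving "cbb" and "fjh":
  Position 0: 'c' from first, 'f' from second => "cf"
  Position 1: 'b' from first, 'j' from second => "bj"
  Position 2: 'b' from first, 'h' from second => "bh"
Result: cfbjbh

cfbjbh


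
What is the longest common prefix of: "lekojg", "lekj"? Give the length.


Words: lekojg, lekj
  Position 0: all 'l' => match
  Position 1: all 'e' => match
  Position 2: all 'k' => match
  Position 3: ('o', 'j') => mismatch, stop
LCP = "lek" (length 3)

3


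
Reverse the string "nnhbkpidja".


Input: nnhbkpidja
Reading characters right to left:
  Position 9: 'a'
  Position 8: 'j'
  Position 7: 'd'
  Position 6: 'i'
  Position 5: 'p'
  Position 4: 'k'
  Position 3: 'b'
  Position 2: 'h'
  Position 1: 'n'
  Position 0: 'n'
Reversed: ajdipkbhnn

ajdipkbhnn


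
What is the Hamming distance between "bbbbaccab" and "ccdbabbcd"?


Comparing "bbbbaccab" and "ccdbabbcd" position by position:
  Position 0: 'b' vs 'c' => differ
  Position 1: 'b' vs 'c' => differ
  Position 2: 'b' vs 'd' => differ
  Position 3: 'b' vs 'b' => same
  Position 4: 'a' vs 'a' => same
  Position 5: 'c' vs 'b' => differ
  Position 6: 'c' vs 'b' => differ
  Position 7: 'a' vs 'c' => differ
  Position 8: 'b' vs 'd' => differ
Total differences (Hamming distance): 7

7


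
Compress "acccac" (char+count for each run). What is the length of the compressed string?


Input: acccac
Runs:
  'a' x 1 => "a1"
  'c' x 3 => "c3"
  'a' x 1 => "a1"
  'c' x 1 => "c1"
Compressed: "a1c3a1c1"
Compressed length: 8

8


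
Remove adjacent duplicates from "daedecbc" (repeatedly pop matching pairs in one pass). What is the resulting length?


Input: daedecbc
Stack-based adjacent duplicate removal:
  Read 'd': push. Stack: d
  Read 'a': push. Stack: da
  Read 'e': push. Stack: dae
  Read 'd': push. Stack: daed
  Read 'e': push. Stack: daede
  Read 'c': push. Stack: daedec
  Read 'b': push. Stack: daedecb
  Read 'c': push. Stack: daedecbc
Final stack: "daedecbc" (length 8)

8


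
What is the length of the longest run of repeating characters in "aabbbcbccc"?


Input: "aabbbcbccc"
Scanning for longest run:
  Position 1 ('a'): continues run of 'a', length=2
  Position 2 ('b'): new char, reset run to 1
  Position 3 ('b'): continues run of 'b', length=2
  Position 4 ('b'): continues run of 'b', length=3
  Position 5 ('c'): new char, reset run to 1
  Position 6 ('b'): new char, reset run to 1
  Position 7 ('c'): new char, reset run to 1
  Position 8 ('c'): continues run of 'c', length=2
  Position 9 ('c'): continues run of 'c', length=3
Longest run: 'b' with length 3

3


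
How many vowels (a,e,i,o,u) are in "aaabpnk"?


Input: aaabpnk
Checking each character:
  'a' at position 0: vowel (running total: 1)
  'a' at position 1: vowel (running total: 2)
  'a' at position 2: vowel (running total: 3)
  'b' at position 3: consonant
  'p' at position 4: consonant
  'n' at position 5: consonant
  'k' at position 6: consonant
Total vowels: 3

3


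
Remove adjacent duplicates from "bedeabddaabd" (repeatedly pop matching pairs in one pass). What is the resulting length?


Input: bedeabddaabd
Stack-based adjacent duplicate removal:
  Read 'b': push. Stack: b
  Read 'e': push. Stack: be
  Read 'd': push. Stack: bed
  Read 'e': push. Stack: bede
  Read 'a': push. Stack: bedea
  Read 'b': push. Stack: bedeab
  Read 'd': push. Stack: bedeabd
  Read 'd': matches stack top 'd' => pop. Stack: bedeab
  Read 'a': push. Stack: bedeaba
  Read 'a': matches stack top 'a' => pop. Stack: bedeab
  Read 'b': matches stack top 'b' => pop. Stack: bedea
  Read 'd': push. Stack: bedead
Final stack: "bedead" (length 6)

6


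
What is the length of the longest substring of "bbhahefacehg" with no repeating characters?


Input: "bbhahefacehg"
Sliding window (track last position of each char):
  Position 0 ('b'): window [0,0] length 1 -- new best
  Position 1 ('b'): repeat (last at 0), move window start to 1
  Position 1 ('b'): window [1,1] length 1
  Position 2 ('h'): window [1,2] length 2 -- new best
  Position 3 ('a'): window [1,3] length 3 -- new best
  Position 4 ('h'): repeat (last at 2), move window start to 3
  Position 4 ('h'): window [3,4] length 2
  Position 5 ('e'): window [3,5] length 3
  Position 6 ('f'): window [3,6] length 4 -- new best
  Position 7 ('a'): repeat (last at 3), move window start to 4
  Position 7 ('a'): window [4,7] length 4
  Position 8 ('c'): window [4,8] length 5 -- new best
  Position 9 ('e'): repeat (last at 5), move window start to 6
  Position 9 ('e'): window [6,9] length 4
  Position 10 ('h'): window [6,10] length 5
  Position 11 ('g'): window [6,11] length 6 -- new best
Longest substring with no repeats: "facehg" with length 6

6
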